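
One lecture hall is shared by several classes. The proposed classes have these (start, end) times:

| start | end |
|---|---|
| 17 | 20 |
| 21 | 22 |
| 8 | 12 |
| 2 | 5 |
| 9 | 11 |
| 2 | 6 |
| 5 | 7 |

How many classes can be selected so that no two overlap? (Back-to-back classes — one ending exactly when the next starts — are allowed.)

Order by finish time; keep every interval that doesn't clash with the previous kept one.
Sorted by end: (2,5)  (2,6)  (5,7)  (9,11)  (8,12)  (17,20)  (21,22)
take (2,5); take (5,7); take (9,11); skip (8,12); take (17,20); take (21,22).
Selected 5 classes.

5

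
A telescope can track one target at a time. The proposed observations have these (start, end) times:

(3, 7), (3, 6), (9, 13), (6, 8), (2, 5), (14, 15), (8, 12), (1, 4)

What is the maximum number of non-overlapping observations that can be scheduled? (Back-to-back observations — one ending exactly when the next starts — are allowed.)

4

Sorted by end: (1,4)  (2,5)  (3,6)  (3,7)  (6,8)  (8,12)  (9,13)  (14,15)
take (1,4); skip (3,7); take (6,8); take (8,12); skip (9,13); take (14,15).
Selected 4 observations.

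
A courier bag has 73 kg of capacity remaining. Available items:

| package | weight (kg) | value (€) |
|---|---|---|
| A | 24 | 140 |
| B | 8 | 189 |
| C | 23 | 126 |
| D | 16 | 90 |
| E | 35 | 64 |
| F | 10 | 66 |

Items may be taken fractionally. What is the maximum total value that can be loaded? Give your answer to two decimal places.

567.17

Order: B (189/8=23.62) > F (66/10=6.60) > A (140/24=5.83) > D (90/16=5.62) > C (126/23=5.48) > E (64/35=1.83)
Fill: take B (8 @ 189) → take F (10 @ 66) → take A (24 @ 140) → take D (16 @ 90) → take 15/23 of C → 82.17; 73/73 used.
Total value = 567.17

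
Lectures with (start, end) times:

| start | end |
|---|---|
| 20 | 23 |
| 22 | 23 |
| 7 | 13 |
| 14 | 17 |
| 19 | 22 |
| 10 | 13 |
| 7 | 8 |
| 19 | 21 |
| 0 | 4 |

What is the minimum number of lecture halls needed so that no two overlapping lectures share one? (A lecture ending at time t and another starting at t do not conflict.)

Count concurrent intervals with a sweep; the peak is the room count.
starts: [0, 7, 7, 10, 14, 19, 19, 20, 22]
ends:   [4, 8, 13, 13, 17, 21, 22, 23, 23]
s0→1 e4→0 s7→1 s7→2 e8→1 s10→2 e13→1 e13→0 s14→1 e17→0 s19→1 s19→2 s20→3  — peak 3.

3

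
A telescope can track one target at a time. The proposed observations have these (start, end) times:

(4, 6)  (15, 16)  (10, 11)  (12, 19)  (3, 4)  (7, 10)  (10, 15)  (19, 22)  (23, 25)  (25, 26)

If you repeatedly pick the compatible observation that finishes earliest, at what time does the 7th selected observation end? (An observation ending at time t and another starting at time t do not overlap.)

25

By end time: (3,4), (4,6), (7,10), (10,11), (10,15), (15,16), (12,19), (19,22), (23,25), (25,26).
Pick (3,4); next start ≥ 4 → (4,6); next start ≥ 6 → (7,10); next start ≥ 10 → (10,11); next start ≥ 11 → (15,16); next start ≥ 16 → (19,22); next start ≥ 22 → (23,25); next start ≥ 25 → (25,26).
Selected: (3,4) (4,6) (7,10) (10,11) (15,16) (19,22) (23,25) (25,26)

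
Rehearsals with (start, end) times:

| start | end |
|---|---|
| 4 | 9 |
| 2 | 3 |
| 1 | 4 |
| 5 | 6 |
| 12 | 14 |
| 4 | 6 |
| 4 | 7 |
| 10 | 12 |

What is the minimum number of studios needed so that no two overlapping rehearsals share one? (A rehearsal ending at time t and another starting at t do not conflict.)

4

Count concurrent intervals with a sweep; the peak is the room count.
Events (time:±→running): 1:+→1 2:+→2 3:-→1 4:-→0 4:+→1 4:+→2 4:+→3 5:+→4 … peak 4.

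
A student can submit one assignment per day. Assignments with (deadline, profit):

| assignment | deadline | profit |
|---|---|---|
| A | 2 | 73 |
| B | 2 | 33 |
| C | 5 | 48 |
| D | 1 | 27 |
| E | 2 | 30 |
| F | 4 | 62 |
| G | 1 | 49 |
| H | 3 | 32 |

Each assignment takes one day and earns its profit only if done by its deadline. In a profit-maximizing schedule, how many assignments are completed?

Take jobs in profit order; each goes to the latest open slot no later than its deadline.
By profit: A(d2,73), F(d4,62), G(d1,49), C(d5,48), B(d2,33), H(d3,32), E(d2,30), D(d1,27)
A→slot 2; F→slot 4; G→slot 1; C→slot 5; B skipped; H→slot 3; E skipped; D skipped.
5 of 8 scheduled.

5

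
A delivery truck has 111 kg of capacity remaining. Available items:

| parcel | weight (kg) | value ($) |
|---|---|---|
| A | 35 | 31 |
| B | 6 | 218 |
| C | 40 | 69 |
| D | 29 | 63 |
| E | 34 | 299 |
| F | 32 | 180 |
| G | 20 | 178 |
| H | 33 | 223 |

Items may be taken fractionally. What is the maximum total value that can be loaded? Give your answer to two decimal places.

Order: B (218/6=36.33) > G (178/20=8.90) > E (299/34=8.79) > H (223/33=6.76) > F (180/32=5.62) > D (63/29=2.17) > C (69/40=1.73) > A (31/35=0.89)
Fill: take B (6 @ 218) → take G (20 @ 178) → take E (34 @ 299) → take H (33 @ 223) → take 18/32 of F → 101.25; 111/111 used.
Total value = 1019.25

1019.25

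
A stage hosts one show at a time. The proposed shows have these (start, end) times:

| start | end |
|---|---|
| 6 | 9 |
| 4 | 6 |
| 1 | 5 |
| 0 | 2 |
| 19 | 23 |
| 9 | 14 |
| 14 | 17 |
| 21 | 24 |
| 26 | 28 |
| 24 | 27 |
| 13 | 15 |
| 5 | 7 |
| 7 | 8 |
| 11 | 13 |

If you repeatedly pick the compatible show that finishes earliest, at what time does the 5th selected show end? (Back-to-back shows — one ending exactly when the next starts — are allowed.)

15

Sorted by end: (0,2)  (1,5)  (4,6)  (5,7)  (7,8)  (6,9)  (11,13)  (9,14)  (13,15)  (14,17)  (19,23)  (21,24)  (24,27)  (26,28)
take (0,2); take (4,6); take (7,8); take (11,13); take (13,15); take (19,23); take (24,27); skip (26,28).
Selected: (0,2) (4,6) (7,8) (11,13) (13,15) (19,23) (24,27)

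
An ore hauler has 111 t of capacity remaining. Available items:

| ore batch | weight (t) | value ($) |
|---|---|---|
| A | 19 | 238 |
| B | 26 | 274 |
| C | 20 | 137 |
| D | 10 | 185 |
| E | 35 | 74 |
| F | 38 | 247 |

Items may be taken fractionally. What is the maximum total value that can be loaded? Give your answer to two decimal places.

Sort by value per unit weight and fill in that order.
Order: D (185/10=18.50) > A (238/19=12.53) > B (274/26=10.54) > C (137/20=6.85) > F (247/38=6.50) > E (74/35=2.11)
Fill: take D (10 @ 185) → take A (19 @ 238) → take B (26 @ 274) → take C (20 @ 137) → take 36/38 of F → 234.00; 111/111 used.
Total value = 1068.00

1068.00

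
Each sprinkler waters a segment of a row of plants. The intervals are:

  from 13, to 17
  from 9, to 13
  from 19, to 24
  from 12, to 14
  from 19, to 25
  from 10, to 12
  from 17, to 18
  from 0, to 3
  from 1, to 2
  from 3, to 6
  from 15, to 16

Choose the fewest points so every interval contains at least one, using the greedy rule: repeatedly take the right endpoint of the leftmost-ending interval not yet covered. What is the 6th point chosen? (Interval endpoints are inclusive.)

24

Process intervals by earliest right end; each time one isn't hit yet, stab at its right endpoint.
By right end: [1,2]  [0,3]  [3,6]  [10,12]  [9,13]  [12,14]  [15,16]  [13,17]  [17,18]  [19,24]  [19,25]
[1,2] uncovered → point at 2; [3,6] uncovered → point at 6; [10,12] uncovered → point at 12; [15,16] uncovered → point at 16; [17,18] uncovered → point at 18; [19,24] uncovered → point at 24.
Points: 2, 6, 12, 16, 18, 24 (6 total).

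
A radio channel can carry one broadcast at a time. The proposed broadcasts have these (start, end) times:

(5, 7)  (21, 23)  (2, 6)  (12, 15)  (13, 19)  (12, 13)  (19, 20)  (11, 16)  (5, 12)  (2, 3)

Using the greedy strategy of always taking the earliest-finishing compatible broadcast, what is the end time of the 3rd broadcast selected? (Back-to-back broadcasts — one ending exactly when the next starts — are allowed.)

Order by finish time; keep every interval that doesn't clash with the previous kept one.
By end time: (2,3), (2,6), (5,7), (5,12), (12,13), (12,15), (11,16), (13,19), (19,20), (21,23).
Pick (2,3); next start ≥ 3 → (5,7); next start ≥ 7 → (12,13); next start ≥ 13 → (13,19); next start ≥ 19 → (19,20); next start ≥ 20 → (21,23).
Selected: (2,3) (5,7) (12,13) (13,19) (19,20) (21,23)

13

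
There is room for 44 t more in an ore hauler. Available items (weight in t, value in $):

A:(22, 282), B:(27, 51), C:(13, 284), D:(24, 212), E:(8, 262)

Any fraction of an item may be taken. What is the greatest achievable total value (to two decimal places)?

836.83

Order: E (262/8=32.75) > C (284/13=21.85) > A (282/22=12.82) > D (212/24=8.83) > B (51/27=1.89)
Fill: take E (8 @ 262) → take C (13 @ 284) → take A (22 @ 282) → take 1/24 of D → 8.83; 44/44 used.
Total value = 836.83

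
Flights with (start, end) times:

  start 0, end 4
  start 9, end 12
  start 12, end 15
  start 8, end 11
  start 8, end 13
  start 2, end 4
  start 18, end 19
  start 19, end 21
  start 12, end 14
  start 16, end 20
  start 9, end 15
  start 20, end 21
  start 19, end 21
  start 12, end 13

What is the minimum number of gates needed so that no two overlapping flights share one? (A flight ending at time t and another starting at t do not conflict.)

5

Count concurrent intervals with a sweep; the peak is the room count.
starts: [0, 2, 8, 8, 9, 9, 12, 12, 12, 16, 18, 19, 19, 20]
ends:   [4, 4, 11, 12, 13, 13, 14, 15, 15, 19, 20, 21, 21, 21]
s0→1 s2→2 e4→1 e4→0 s8→1 s8→2 s9→3 s9→4 e11→3 e12→2 s12→3 s12→4 s12→5  — peak 5.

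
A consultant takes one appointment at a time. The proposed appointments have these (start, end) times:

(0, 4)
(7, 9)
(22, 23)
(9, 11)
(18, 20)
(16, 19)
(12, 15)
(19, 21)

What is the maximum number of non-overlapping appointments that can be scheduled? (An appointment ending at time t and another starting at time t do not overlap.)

Greedy by earliest finish: after sorting by end time, pick each interval compatible with the last pick.
By end time: (0,4), (7,9), (9,11), (12,15), (16,19), (18,20), (19,21), (22,23).
Pick (0,4); next start ≥ 4 → (7,9); next start ≥ 9 → (9,11); next start ≥ 11 → (12,15); next start ≥ 15 → (16,19); next start ≥ 19 → (19,21); next start ≥ 21 → (22,23).
Selected 7 appointments.

7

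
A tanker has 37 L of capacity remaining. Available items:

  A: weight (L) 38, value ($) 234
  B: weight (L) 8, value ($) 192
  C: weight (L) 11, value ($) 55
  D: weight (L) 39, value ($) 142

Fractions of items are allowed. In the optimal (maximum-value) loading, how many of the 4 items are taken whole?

Greedy by value/weight ratio, highest first.
Order: B (192/8=24.00) > A (234/38=6.16) > C (55/11=5.00) > D (142/39=3.64)
Fill: take B (8 @ 192) → take 29/38 of A → 178.58; 37/37 used.
1 item(s) taken whole; one partial (take 29/38 of A).

1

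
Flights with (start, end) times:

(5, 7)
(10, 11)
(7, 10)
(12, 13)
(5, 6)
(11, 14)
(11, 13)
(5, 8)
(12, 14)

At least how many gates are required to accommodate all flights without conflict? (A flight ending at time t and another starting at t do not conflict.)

4

The answer is the maximum number of intervals overlapping at any instant.
starts: [5, 5, 5, 7, 10, 11, 11, 12, 12]
ends:   [6, 7, 8, 10, 11, 13, 13, 14, 14]
s5→1 s5→2 s5→3 e6→2 e7→1 s7→2 e8→1 e10→0 s10→1 e11→0 s11→1 s11→2 s12→3 s12→4  — peak 4.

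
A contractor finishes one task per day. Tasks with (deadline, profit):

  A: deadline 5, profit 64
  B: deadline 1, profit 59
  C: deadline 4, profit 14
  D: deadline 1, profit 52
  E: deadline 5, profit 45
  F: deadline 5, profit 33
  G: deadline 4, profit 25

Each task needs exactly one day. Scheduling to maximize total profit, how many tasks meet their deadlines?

5

Sort by profit descending; place each in the latest free slot ≤ its deadline.
Profit order: A=64 B=59 D=52 E=45 F=33 G=25 C=14
Assign: A→slot 5, B→slot 1, D skipped, E→slot 4, F→slot 3, G→slot 2, C skipped.
Slots: [1:B] [2:G] [3:F] [4:E] [5:A]
5 of 7 scheduled.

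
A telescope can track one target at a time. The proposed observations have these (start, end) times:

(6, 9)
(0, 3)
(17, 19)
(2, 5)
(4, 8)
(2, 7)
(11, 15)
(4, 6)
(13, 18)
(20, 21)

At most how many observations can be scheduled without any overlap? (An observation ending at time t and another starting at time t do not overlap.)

6

Sorted by end: (0,3)  (2,5)  (4,6)  (2,7)  (4,8)  (6,9)  (11,15)  (13,18)  (17,19)  (20,21)
take (0,3); skip (2,5); take (4,6); skip (4,8); take (6,9); take (11,15); take (17,19); take (20,21).
Selected 6 observations.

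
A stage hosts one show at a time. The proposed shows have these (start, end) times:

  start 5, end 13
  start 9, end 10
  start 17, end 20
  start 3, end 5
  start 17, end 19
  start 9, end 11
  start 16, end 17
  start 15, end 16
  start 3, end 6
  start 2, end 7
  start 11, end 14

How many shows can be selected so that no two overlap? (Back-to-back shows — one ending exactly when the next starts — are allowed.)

Sorted by end: (3,5)  (3,6)  (2,7)  (9,10)  (9,11)  (5,13)  (11,14)  (15,16)  (16,17)  (17,19)  (17,20)
take (3,5); take (9,10); take (11,14); take (15,16); take (16,17); take (17,19).
Selected 6 shows.

6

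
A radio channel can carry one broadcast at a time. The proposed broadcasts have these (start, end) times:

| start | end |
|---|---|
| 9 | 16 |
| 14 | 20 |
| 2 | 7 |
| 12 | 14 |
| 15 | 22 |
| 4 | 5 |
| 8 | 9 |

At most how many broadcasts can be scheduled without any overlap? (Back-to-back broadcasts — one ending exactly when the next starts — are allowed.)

4

Greedy by earliest finish: after sorting by end time, pick each interval compatible with the last pick.
By end time: (4,5), (2,7), (8,9), (12,14), (9,16), (14,20), (15,22).
Pick (4,5); next start ≥ 5 → (8,9); next start ≥ 9 → (12,14); next start ≥ 14 → (14,20).
Selected 4 broadcasts.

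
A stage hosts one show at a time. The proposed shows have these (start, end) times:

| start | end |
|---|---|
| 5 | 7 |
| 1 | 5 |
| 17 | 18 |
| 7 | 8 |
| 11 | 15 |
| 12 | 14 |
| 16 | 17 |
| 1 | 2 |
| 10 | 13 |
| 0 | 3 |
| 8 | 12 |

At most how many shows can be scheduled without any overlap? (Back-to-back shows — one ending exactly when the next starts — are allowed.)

7

Order by finish time; keep every interval that doesn't clash with the previous kept one.
By end time: (1,2), (0,3), (1,5), (5,7), (7,8), (8,12), (10,13), (12,14), (11,15), (16,17), (17,18).
Pick (1,2); next start ≥ 2 → (5,7); next start ≥ 7 → (7,8); next start ≥ 8 → (8,12); next start ≥ 12 → (12,14); next start ≥ 14 → (16,17); next start ≥ 17 → (17,18).
Selected 7 shows.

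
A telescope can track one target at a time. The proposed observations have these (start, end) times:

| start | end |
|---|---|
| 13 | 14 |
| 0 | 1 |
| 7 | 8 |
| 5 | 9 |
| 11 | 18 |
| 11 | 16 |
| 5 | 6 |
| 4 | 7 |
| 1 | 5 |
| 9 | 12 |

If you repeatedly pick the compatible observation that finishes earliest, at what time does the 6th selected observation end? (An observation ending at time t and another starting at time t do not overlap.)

14

Sort by end time and greedily take each interval whose start is ≥ the last chosen end.
Sorted by end: (0,1)  (1,5)  (5,6)  (4,7)  (7,8)  (5,9)  (9,12)  (13,14)  (11,16)  (11,18)
take (0,1); take (1,5); take (5,6); take (7,8); take (9,12); take (13,14); skip (11,16); skip (11,18).
Selected: (0,1) (1,5) (5,6) (7,8) (9,12) (13,14)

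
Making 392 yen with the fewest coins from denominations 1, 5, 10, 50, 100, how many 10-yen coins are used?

4

Use the largest denomination that fits, subtract, and repeat.
392 − 3×100→92 − 1×50→42 − 4×10→2 − 2×1→0
Count of 10: 4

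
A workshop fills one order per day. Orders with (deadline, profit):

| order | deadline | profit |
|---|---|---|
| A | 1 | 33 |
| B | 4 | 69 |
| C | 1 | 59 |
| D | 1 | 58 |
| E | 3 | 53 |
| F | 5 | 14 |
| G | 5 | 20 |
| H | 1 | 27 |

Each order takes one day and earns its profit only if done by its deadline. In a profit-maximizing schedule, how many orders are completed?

5

Take jobs in profit order; each goes to the latest open slot no later than its deadline.
Profit order: B=69 C=59 D=58 E=53 A=33 H=27 G=20 F=14
Assign: B→slot 4, C→slot 1, D skipped, E→slot 3, A skipped, H skipped, G→slot 5, F→slot 2.
Slots: [1:C] [2:F] [3:E] [4:B] [5:G]
5 of 8 scheduled.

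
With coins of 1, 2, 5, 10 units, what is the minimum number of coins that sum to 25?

3

Greedy: take as many of the largest coin as possible, then repeat with the remainder.
25 = 2×10 + 1×5
Total coins = 2 + 1 = 3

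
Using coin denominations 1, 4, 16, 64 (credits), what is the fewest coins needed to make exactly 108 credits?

Use the largest denomination that fits, subtract, and repeat.
108 − 1×64→44 − 2×16→12 − 3×4→0
Total coins = 1 + 2 + 3 = 6

6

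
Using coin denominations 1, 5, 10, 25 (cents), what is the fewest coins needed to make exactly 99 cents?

Use the largest denomination that fits, subtract, and repeat.
99 − 3×25→24 − 2×10→4 − 4×1→0
Total coins = 3 + 2 + 4 = 9

9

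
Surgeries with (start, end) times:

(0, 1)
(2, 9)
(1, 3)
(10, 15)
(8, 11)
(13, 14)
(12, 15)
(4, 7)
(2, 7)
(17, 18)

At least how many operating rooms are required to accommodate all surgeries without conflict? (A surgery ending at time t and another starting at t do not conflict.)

The answer is the maximum number of intervals overlapping at any instant.
Events (time:±→running): 0:+→1 1:-→0 1:+→1 2:+→2 2:+→3 … peak 3.

3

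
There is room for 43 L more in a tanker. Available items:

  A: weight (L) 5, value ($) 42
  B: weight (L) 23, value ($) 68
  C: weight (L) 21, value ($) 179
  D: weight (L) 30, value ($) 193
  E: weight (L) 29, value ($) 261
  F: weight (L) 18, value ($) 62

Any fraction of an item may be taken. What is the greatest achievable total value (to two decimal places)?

380.33

Greedy by value/weight ratio, highest first.
Order: E (261/29=9.00) > C (179/21=8.52) > A (42/5=8.40) > D (193/30=6.43) > F (62/18=3.44) > B (68/23=2.96)
Fill: take E (29 @ 261) → take 14/21 of C → 119.33; 43/43 used.
Total value = 380.33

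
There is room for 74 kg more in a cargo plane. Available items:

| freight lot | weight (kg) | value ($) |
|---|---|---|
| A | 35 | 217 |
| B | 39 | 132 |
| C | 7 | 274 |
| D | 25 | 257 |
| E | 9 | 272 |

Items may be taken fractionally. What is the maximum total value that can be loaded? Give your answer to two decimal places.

Greedy by value/weight ratio, highest first.
Order: C (274/7=39.14) > E (272/9=30.22) > D (257/25=10.28) > A (217/35=6.20) > B (132/39=3.38)
Fill: take C (7 @ 274) → take E (9 @ 272) → take D (25 @ 257) → take 33/35 of A → 204.60; 74/74 used.
Total value = 1007.60

1007.60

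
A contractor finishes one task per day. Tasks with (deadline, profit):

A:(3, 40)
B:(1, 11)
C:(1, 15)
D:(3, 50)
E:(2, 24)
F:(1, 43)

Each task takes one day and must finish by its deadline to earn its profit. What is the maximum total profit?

Sort by profit descending; place each in the latest free slot ≤ its deadline.
Profit order: D=50 F=43 A=40 E=24 C=15 B=11
Assign: D→slot 3, F→slot 1, A→slot 2, E skipped, C skipped, B skipped.
Slots: [1:F] [2:A] [3:D]
Profit = 43 + 40 + 50 = 133

133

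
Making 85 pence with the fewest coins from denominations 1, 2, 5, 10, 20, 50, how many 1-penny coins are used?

0

Greedy: take as many of the largest coin as possible, then repeat with the remainder.
85 = 1×50 + 1×20 + 1×10 + 1×5
Count of 1: 0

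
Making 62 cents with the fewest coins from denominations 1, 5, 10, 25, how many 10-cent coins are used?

Use the largest denomination that fits, subtract, and repeat.
62 − 2×25→12 − 1×10→2 − 2×1→0
Count of 10: 1

1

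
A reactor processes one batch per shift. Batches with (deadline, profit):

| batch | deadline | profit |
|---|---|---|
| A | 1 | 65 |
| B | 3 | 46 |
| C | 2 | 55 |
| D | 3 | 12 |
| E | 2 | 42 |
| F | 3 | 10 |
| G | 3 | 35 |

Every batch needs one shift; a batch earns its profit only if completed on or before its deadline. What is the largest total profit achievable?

166

Sort by profit descending; place each in the latest free slot ≤ its deadline.
By profit: A(d1,65), C(d2,55), B(d3,46), E(d2,42), G(d3,35), D(d3,12), F(d3,10)
A→slot 1; C→slot 2; B→slot 3; E skipped; G skipped; D skipped; F skipped.
Profit = 65 + 55 + 46 = 166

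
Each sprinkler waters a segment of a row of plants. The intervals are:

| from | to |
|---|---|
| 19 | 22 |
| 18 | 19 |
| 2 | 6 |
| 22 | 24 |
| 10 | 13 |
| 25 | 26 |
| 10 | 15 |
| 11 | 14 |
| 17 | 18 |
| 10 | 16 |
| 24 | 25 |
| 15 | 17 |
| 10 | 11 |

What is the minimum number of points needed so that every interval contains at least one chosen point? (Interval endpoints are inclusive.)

By right end: [2,6]  [10,11]  [10,13]  [11,14]  [10,15]  [10,16]  [15,17]  [17,18]  [18,19]  [19,22]  [22,24]  [24,25]  [25,26]
[2,6] uncovered → point at 6; [10,11] uncovered → point at 11; [15,17] uncovered → point at 17; [18,19] uncovered → point at 19; [22,24] uncovered → point at 24; [25,26] uncovered → point at 26.
Points: 6, 11, 17, 19, 24, 26 (6 total).

6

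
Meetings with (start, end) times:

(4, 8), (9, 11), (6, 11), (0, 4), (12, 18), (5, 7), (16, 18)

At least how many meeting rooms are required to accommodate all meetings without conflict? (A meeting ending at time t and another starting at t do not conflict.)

3

Events (time:±→running): 0:+→1 4:-→0 4:+→1 5:+→2 6:+→3 … peak 3.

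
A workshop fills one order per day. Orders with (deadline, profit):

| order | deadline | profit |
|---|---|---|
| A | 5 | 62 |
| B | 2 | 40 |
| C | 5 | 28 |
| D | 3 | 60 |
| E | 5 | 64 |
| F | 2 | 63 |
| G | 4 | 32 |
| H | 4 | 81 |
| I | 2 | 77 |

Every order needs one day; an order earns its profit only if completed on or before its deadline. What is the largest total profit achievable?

347

By profit: H(d4,81), I(d2,77), E(d5,64), F(d2,63), A(d5,62), D(d3,60), B(d2,40), G(d4,32), C(d5,28)
H→slot 4; I→slot 2; E→slot 5; F→slot 1; A→slot 3; D skipped; B skipped; G skipped; C skipped.
Profit = 63 + 77 + 62 + 81 + 64 = 347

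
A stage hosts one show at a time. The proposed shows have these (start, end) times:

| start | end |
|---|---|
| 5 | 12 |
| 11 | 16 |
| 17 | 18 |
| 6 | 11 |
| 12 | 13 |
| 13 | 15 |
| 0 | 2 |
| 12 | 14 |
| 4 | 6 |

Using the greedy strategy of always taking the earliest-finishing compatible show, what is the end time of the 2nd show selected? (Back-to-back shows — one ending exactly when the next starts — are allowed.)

6

Greedy by earliest finish: after sorting by end time, pick each interval compatible with the last pick.
Sorted by end: (0,2)  (4,6)  (6,11)  (5,12)  (12,13)  (12,14)  (13,15)  (11,16)  (17,18)
take (0,2); take (4,6); take (6,11); take (12,13); take (13,15); take (17,18).
Selected: (0,2) (4,6) (6,11) (12,13) (13,15) (17,18)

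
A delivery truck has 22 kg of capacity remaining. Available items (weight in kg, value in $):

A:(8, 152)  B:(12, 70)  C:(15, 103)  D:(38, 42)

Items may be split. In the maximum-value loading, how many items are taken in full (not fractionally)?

1

Order: A (152/8=19.00) > C (103/15=6.87) > B (70/12=5.83) > D (42/38=1.11)
Fill: take A (8 @ 152) → take 14/15 of C → 96.13; 22/22 used.
1 item(s) taken whole; one partial (take 14/15 of C).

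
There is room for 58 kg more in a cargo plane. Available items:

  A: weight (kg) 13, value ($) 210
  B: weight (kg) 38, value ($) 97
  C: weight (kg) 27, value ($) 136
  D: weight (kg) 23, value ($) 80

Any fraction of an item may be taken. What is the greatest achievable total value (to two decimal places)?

408.61

Ratios (sorted): A 16.15, C 5.04, D 3.48, B 2.55
take A (13 @ 210); take C (27 @ 136); take 18/23 of D → 62.61. Capacity used 58/58.
Total value = 408.61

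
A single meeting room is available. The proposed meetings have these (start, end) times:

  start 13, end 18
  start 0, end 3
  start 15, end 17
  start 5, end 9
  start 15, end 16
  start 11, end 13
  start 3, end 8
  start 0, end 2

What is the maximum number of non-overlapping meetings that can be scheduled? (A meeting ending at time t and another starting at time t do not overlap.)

4

Sort by end time and greedily take each interval whose start is ≥ the last chosen end.
By end time: (0,2), (0,3), (3,8), (5,9), (11,13), (15,16), (15,17), (13,18).
Pick (0,2); next start ≥ 2 → (3,8); next start ≥ 8 → (11,13); next start ≥ 13 → (15,16).
Selected 4 meetings.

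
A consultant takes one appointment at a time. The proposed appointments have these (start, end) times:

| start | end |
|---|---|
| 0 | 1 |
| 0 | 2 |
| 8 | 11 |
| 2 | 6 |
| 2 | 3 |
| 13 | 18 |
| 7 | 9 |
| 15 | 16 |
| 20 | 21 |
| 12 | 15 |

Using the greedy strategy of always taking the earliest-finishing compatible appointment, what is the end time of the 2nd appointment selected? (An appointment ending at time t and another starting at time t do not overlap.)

Sort by end time and greedily take each interval whose start is ≥ the last chosen end.
Sorted by end: (0,1)  (0,2)  (2,3)  (2,6)  (7,9)  (8,11)  (12,15)  (15,16)  (13,18)  (20,21)
take (0,1); skip (0,2); take (2,3); skip (2,6); take (7,9); take (12,15); take (15,16); skip (13,18); take (20,21).
Selected: (0,1) (2,3) (7,9) (12,15) (15,16) (20,21)

3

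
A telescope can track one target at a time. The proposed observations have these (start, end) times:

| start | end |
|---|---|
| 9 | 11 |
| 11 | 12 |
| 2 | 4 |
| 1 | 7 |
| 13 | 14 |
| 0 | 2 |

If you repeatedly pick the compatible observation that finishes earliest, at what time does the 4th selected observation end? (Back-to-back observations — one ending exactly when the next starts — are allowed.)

12

Sorted by end: (0,2)  (2,4)  (1,7)  (9,11)  (11,12)  (13,14)
take (0,2); take (2,4); take (9,11); take (11,12); take (13,14).
Selected: (0,2) (2,4) (9,11) (11,12) (13,14)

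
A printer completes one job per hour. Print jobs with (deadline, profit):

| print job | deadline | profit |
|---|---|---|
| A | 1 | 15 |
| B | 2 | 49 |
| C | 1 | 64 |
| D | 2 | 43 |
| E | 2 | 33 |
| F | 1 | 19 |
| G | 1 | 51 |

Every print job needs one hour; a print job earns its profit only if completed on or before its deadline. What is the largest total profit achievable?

113

Profit order: C=64 G=51 B=49 D=43 E=33 F=19 A=15
Assign: C→slot 1, G skipped, B→slot 2, D skipped, E skipped, F skipped, A skipped.
Slots: [1:C] [2:B]
Profit = 64 + 49 = 113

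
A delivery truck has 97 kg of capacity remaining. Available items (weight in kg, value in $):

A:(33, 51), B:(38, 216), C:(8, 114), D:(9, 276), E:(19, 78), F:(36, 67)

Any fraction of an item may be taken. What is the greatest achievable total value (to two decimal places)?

726.81

Greedy by value/weight ratio, highest first.
Ratios (sorted): D 30.67, C 14.25, B 5.68, E 4.11, F 1.86, A 1.55
take D (9 @ 276); take C (8 @ 114); take B (38 @ 216); take E (19 @ 78); take 23/36 of F → 42.81. Capacity used 97/97.
Total value = 726.81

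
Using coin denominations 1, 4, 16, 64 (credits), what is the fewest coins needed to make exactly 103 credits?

Use the largest denomination that fits, subtract, and repeat.
103 = 1×64 + 2×16 + 1×4 + 3×1
Total coins = 1 + 2 + 1 + 3 = 7

7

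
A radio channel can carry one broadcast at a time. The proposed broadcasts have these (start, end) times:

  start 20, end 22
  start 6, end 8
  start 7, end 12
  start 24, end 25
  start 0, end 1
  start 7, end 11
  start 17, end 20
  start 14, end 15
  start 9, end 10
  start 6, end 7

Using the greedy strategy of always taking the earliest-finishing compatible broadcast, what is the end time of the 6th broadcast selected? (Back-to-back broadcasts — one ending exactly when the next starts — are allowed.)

22

Greedy by earliest finish: after sorting by end time, pick each interval compatible with the last pick.
Sorted by end: (0,1)  (6,7)  (6,8)  (9,10)  (7,11)  (7,12)  (14,15)  (17,20)  (20,22)  (24,25)
take (0,1); take (6,7); take (9,10); skip (7,11); take (14,15); take (17,20); take (20,22); take (24,25).
Selected: (0,1) (6,7) (9,10) (14,15) (17,20) (20,22) (24,25)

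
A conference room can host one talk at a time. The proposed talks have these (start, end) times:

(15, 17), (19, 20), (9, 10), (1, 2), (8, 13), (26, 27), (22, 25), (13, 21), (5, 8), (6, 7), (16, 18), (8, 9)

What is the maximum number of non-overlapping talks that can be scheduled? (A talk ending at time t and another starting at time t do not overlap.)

8

By end time: (1,2), (6,7), (5,8), (8,9), (9,10), (8,13), (15,17), (16,18), (19,20), (13,21), (22,25), (26,27).
Pick (1,2); next start ≥ 2 → (6,7); next start ≥ 7 → (8,9); next start ≥ 9 → (9,10); next start ≥ 10 → (15,17); next start ≥ 17 → (19,20); next start ≥ 20 → (22,25); next start ≥ 25 → (26,27).
Selected 8 talks.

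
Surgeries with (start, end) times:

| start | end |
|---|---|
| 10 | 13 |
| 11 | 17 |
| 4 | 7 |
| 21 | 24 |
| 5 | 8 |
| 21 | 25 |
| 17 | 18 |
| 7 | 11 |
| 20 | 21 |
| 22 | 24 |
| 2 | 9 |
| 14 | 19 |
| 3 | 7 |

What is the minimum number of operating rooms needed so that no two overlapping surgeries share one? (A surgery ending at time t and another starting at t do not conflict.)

4

The answer is the maximum number of intervals overlapping at any instant.
starts: [2, 3, 4, 5, 7, 10, 11, 14, 17, 20, 21, 21, 22]
ends:   [7, 7, 8, 9, 11, 13, 17, 18, 19, 21, 24, 24, 25]
s2→1 s3→2 s4→3 s5→4  — peak 4.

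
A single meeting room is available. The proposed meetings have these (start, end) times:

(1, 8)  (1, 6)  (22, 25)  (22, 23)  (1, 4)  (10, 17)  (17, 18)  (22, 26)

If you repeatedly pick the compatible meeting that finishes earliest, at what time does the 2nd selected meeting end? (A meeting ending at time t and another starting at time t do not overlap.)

17

Greedy by earliest finish: after sorting by end time, pick each interval compatible with the last pick.
By end time: (1,4), (1,6), (1,8), (10,17), (17,18), (22,23), (22,25), (22,26).
Pick (1,4); next start ≥ 4 → (10,17); next start ≥ 17 → (17,18); next start ≥ 18 → (22,23).
Selected: (1,4) (10,17) (17,18) (22,23)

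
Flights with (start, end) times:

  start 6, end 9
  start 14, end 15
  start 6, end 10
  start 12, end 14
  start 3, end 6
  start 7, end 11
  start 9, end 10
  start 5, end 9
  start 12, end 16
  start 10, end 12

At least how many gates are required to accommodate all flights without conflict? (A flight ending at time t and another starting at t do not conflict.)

4

The answer is the maximum number of intervals overlapping at any instant.
Events (time:±→running): 3:+→1 5:+→2 6:-→1 6:+→2 6:+→3 7:+→4 … peak 4.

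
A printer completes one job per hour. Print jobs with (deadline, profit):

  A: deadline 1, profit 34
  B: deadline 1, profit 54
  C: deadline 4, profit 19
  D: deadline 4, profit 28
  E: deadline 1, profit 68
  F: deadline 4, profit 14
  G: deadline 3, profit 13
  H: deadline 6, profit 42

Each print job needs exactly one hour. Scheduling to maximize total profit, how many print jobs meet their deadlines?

5

Sort by profit descending; place each in the latest free slot ≤ its deadline.
By profit: E(d1,68), B(d1,54), H(d6,42), A(d1,34), D(d4,28), C(d4,19), F(d4,14), G(d3,13)
E→slot 1; B skipped; H→slot 6; A skipped; D→slot 4; C→slot 3; F→slot 2; G skipped.
5 of 8 scheduled.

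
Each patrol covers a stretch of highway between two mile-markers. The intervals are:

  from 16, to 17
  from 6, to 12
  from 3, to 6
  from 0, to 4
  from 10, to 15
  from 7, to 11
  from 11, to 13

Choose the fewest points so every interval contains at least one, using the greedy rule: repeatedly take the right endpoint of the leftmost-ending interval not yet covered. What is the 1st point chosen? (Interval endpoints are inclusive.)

By right end: [0,4]  [3,6]  [7,11]  [6,12]  [11,13]  [10,15]  [16,17]
[0,4] uncovered → point at 4; [7,11] uncovered → point at 11; [16,17] uncovered → point at 17.
Points: 4, 11, 17 (3 total).

4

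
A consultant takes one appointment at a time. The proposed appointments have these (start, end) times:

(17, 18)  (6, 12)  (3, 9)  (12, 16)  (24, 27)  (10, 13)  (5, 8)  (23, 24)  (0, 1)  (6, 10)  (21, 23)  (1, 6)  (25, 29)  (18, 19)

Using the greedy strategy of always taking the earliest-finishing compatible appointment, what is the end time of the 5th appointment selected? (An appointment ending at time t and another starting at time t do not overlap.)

18

Greedy by earliest finish: after sorting by end time, pick each interval compatible with the last pick.
By end time: (0,1), (1,6), (5,8), (3,9), (6,10), (6,12), (10,13), (12,16), (17,18), (18,19), (21,23), (23,24), (24,27), (25,29).
Pick (0,1); next start ≥ 1 → (1,6); next start ≥ 6 → (6,10); next start ≥ 10 → (10,13); next start ≥ 13 → (17,18); next start ≥ 18 → (18,19); next start ≥ 19 → (21,23); next start ≥ 23 → (23,24); next start ≥ 24 → (24,27).
Selected: (0,1) (1,6) (6,10) (10,13) (17,18) (18,19) (21,23) (23,24) (24,27)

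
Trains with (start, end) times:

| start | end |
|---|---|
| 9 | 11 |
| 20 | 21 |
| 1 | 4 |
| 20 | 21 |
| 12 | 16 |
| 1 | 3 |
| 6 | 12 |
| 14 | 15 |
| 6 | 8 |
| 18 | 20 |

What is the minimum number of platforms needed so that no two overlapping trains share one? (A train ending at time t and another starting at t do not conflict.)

starts: [1, 1, 6, 6, 9, 12, 14, 18, 20, 20]
ends:   [3, 4, 8, 11, 12, 15, 16, 20, 21, 21]
s1→1 s1→2  — peak 2.

2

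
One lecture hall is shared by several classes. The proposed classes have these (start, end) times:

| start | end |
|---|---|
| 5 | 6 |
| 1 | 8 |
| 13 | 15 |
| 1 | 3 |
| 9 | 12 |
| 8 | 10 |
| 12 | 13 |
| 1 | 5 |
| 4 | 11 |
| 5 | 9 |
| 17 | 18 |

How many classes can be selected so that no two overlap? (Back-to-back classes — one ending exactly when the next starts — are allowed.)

6

By end time: (1,3), (1,5), (5,6), (1,8), (5,9), (8,10), (4,11), (9,12), (12,13), (13,15), (17,18).
Pick (1,3); next start ≥ 3 → (5,6); next start ≥ 6 → (8,10); next start ≥ 10 → (12,13); next start ≥ 13 → (13,15); next start ≥ 15 → (17,18).
Selected 6 classes.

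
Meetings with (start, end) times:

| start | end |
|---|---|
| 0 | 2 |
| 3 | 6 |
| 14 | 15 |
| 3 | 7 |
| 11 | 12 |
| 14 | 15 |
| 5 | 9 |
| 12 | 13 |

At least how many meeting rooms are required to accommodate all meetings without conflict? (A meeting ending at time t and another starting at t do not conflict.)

3

Count concurrent intervals with a sweep; the peak is the room count.
Events (time:±→running): 0:+→1 2:-→0 3:+→1 3:+→2 5:+→3 … peak 3.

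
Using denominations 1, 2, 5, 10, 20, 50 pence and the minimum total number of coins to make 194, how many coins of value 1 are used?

0

194 − 3×50→44 − 2×20→4 − 2×2→0
Count of 1: 0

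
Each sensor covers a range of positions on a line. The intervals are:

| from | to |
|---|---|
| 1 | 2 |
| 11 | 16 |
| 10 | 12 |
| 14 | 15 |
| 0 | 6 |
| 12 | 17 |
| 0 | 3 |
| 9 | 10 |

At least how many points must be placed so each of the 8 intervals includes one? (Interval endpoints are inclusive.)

Sorted: [1,2] [0,3] [0,6] [9,10] [10,12] [14,15] [11,16] [12,17]
{[1,2],[0,3],[0,6]} hit by 2; {[9,10],[10,12]} hit by 10; {[14,15],[11,16],[12,17]} hit by 15.
Points: 2, 10, 15 (3 total).

3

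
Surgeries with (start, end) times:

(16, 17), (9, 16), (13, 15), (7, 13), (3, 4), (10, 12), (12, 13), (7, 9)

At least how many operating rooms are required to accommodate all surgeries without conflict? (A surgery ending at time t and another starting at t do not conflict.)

Events (time:±→running): 3:+→1 4:-→0 7:+→1 7:+→2 9:-→1 9:+→2 10:+→3 … peak 3.

3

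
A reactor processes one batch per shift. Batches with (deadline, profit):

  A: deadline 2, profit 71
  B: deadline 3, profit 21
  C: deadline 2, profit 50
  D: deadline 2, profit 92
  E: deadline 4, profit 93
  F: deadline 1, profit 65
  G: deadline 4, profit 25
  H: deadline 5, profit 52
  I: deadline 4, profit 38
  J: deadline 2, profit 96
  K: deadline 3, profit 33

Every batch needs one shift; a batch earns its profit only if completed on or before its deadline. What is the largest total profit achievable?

By profit: J(d2,96), E(d4,93), D(d2,92), A(d2,71), F(d1,65), H(d5,52), C(d2,50), I(d4,38), K(d3,33), G(d4,25), B(d3,21)
J→slot 2; E→slot 4; D→slot 1; A skipped; F skipped; H→slot 5; C skipped; I→slot 3; K skipped; G skipped; B skipped.
Profit = 92 + 96 + 38 + 93 + 52 = 371

371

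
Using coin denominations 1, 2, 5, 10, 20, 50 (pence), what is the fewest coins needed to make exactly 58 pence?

58 − 1×50→8 − 1×5→3 − 1×2→1 − 1×1→0
Total coins = 1 + 1 + 1 + 1 = 4

4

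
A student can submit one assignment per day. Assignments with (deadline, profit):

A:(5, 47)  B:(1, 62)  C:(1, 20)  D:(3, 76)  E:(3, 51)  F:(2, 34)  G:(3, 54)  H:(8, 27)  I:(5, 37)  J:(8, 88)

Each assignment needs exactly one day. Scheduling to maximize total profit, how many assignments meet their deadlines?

7

Take jobs in profit order; each goes to the latest open slot no later than its deadline.
By profit: J(d8,88), D(d3,76), B(d1,62), G(d3,54), E(d3,51), A(d5,47), I(d5,37), F(d2,34), H(d8,27), C(d1,20)
J→slot 8; D→slot 3; B→slot 1; G→slot 2; E skipped; A→slot 5; I→slot 4; F skipped; H→slot 7; C skipped.
7 of 10 scheduled.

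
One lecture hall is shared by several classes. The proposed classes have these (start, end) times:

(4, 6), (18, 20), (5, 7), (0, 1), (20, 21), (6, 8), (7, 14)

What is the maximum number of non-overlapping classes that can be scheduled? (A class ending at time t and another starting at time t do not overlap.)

Sort by end time and greedily take each interval whose start is ≥ the last chosen end.
Sorted by end: (0,1)  (4,6)  (5,7)  (6,8)  (7,14)  (18,20)  (20,21)
take (0,1); take (4,6); skip (5,7); take (6,8); take (18,20); take (20,21).
Selected 5 classes.

5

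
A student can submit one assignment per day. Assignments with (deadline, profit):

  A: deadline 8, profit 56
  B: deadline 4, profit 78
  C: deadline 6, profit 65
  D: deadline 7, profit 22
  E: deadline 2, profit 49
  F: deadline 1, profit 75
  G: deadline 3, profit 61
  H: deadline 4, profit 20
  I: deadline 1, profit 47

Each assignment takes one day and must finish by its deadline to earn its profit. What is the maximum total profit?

406

Take jobs in profit order; each goes to the latest open slot no later than its deadline.
Profit order: B=78 F=75 C=65 G=61 A=56 E=49 I=47 D=22 H=20
Assign: B→slot 4, F→slot 1, C→slot 6, G→slot 3, A→slot 8, E→slot 2, I skipped, D→slot 7, H skipped.
Slots: [1:F] [2:E] [3:G] [4:B] [6:C] [7:D] [8:A]
Profit = 75 + 49 + 61 + 78 + 65 + 22 + 56 = 406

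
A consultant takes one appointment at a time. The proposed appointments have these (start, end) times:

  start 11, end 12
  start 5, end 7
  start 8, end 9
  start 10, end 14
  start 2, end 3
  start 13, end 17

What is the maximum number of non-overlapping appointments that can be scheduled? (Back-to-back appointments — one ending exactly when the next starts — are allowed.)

Order by finish time; keep every interval that doesn't clash with the previous kept one.
Sorted by end: (2,3)  (5,7)  (8,9)  (11,12)  (10,14)  (13,17)
take (2,3); take (5,7); take (8,9); take (11,12); skip (10,14); take (13,17).
Selected 5 appointments.

5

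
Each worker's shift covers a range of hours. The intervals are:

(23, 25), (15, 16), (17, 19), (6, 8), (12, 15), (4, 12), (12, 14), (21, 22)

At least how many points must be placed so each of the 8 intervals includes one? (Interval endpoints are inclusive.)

6

By right end: [6,8]  [4,12]  [12,14]  [12,15]  [15,16]  [17,19]  [21,22]  [23,25]
[6,8] uncovered → point at 8; [12,14] uncovered → point at 14; [15,16] uncovered → point at 16; [17,19] uncovered → point at 19; [21,22] uncovered → point at 22; [23,25] uncovered → point at 25.
Points: 8, 14, 16, 19, 22, 25 (6 total).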